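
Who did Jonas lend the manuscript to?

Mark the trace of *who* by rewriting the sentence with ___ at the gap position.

Who did Jonas lend the manuscript to ___?

Pre-movement form: Jonas did lend the manuscript to who.
The filler 'who' is interpreted as the object of the preposition 'to' (recipient of 'lend'). The gap is right after 'to'.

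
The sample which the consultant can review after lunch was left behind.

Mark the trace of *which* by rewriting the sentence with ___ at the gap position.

The sample which the consultant can review ___ after lunch was left behind.

'which' functions as the direct object of 'review'. The gap is right after 'review'.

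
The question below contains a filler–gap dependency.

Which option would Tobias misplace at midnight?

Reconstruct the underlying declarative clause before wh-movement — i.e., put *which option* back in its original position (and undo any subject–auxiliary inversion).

'which option' functions as the direct object of 'misplace'. Fronting leaves a gap immediately after 'misplace':
Which option would Tobias misplace ___ at midnight?

Tobias would misplace which option at midnight.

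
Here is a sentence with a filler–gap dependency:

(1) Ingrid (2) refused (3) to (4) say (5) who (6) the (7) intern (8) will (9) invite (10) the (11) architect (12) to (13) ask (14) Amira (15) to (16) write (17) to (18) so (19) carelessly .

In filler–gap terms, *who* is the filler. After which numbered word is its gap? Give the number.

17

Before movement: The intern will invite the architect to ask Amira to write to who so carelessly.
'who' is the object of the preposition 'to'. It moves to the left edge, and the trace sits right after 'to':
Ingrid refused to say who the intern will invite the architect to ask Amira to write to ___ so carelessly.
'to' is word 17.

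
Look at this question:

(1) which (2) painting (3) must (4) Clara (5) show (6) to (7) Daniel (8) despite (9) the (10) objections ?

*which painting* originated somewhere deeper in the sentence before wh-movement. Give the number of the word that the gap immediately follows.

Before movement: Clara must show which painting to Daniel despite the objections.
'which painting' functions as the direct object of 'show'. Fronting leaves a gap immediately after 'show':
Which painting must Clara show ___ to Daniel despite the objections?
'show' is word 5.

5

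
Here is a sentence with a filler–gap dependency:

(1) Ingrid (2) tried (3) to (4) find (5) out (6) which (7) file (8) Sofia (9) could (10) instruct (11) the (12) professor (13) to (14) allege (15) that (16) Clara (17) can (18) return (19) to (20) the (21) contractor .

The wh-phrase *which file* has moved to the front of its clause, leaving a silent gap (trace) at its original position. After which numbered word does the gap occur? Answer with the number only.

18

Pre-movement form: Sofia could instruct the professor to allege that Clara can return which file to the contractor.
The filler 'which file' is interpreted as the direct object of 'return'. Wh-movement fronts it, leaving a gap right after 'return':
Ingrid tried to find out which file Sofia could instruct the professor to allege that Clara can return ___ to the contractor.
'return' is word 18.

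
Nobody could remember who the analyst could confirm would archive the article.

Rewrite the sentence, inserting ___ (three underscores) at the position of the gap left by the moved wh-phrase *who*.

Before movement: The analyst could confirm who would archive the article.
'who' is the subject of the clause embedded under 'confirm'. The gap is right after 'confirm'.

Nobody could remember who the analyst could confirm ___ would archive the article.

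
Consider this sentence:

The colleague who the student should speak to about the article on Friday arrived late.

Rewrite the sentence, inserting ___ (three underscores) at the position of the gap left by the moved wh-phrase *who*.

The colleague who the student should speak to ___ about the article on Friday arrived late.

'who' functions as the object of the preposition 'to'. The gap is right after 'to'.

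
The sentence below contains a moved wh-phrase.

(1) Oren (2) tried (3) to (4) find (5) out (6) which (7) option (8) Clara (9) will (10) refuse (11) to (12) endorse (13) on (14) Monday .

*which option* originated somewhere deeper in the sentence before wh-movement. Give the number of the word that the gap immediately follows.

Pre-movement form: Clara will refuse to endorse which option on Monday.
The filler 'which option' is interpreted as the direct object of 'endorse'. It moves to the left edge, and the trace sits right after 'endorse':
Oren tried to find out which option Clara will refuse to endorse ___ on Monday.
'endorse' is word 12.

12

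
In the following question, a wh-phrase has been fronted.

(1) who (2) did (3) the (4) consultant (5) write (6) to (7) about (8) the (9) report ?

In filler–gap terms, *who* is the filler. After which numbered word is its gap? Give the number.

In situ: The consultant did write to who about the report.
'who' is the object of the preposition 'to'. It moves to the left edge, and the trace sits right after 'to':
Who did the consultant write to ___ about the report?
'to' is word 6.

6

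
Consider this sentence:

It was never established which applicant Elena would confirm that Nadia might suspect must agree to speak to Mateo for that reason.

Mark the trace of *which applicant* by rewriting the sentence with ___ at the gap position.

It was never established which applicant Elena would confirm that Nadia might suspect ___ must agree to speak to Mateo for that reason.

Pre-movement form: Elena would confirm that Nadia might suspect which applicant must agree to speak to Mateo for that reason.
'which applicant' functions as the subject of the clause embedded under 'suspect'. The gap is right after 'suspect'.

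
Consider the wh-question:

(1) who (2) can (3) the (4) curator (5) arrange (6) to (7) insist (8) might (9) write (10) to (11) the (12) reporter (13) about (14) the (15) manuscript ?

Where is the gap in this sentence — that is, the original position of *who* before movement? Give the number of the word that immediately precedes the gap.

Before movement: The curator can arrange to insist who might write to the reporter about the manuscript.
'who' is the subject of the clause embedded under 'insist'. It moves to the left edge, and the trace sits right after 'insist':
Who can the curator arrange to insist ___ might write to the reporter about the manuscript?
'insist' is word 7.

7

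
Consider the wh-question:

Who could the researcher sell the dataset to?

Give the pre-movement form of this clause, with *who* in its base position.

The researcher could sell the dataset to who.

The filler 'who' is interpreted as the object of the preposition 'to' (recipient of 'sell'). Wh-movement fronts it, leaving a gap right after 'to':
Who could the researcher sell the dataset to ___?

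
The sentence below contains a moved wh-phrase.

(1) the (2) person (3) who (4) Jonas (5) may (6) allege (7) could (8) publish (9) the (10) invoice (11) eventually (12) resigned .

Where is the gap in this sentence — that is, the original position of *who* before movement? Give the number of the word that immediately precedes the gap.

6

The filler 'who' is interpreted as the subject of the clause embedded under 'allege'. It moves to the left edge, and the trace sits right after 'allege':
The person who Jonas may allege ___ could publish the invoice eventually resigned.
'allege' is word 6.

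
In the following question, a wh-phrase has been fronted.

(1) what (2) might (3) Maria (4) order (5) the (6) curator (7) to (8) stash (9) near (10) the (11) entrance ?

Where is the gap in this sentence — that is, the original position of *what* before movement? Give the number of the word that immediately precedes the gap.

Before movement: Maria might order the curator to stash what near the entrance.
'what' functions as the direct object of 'stash'. Wh-movement fronts it, leaving a gap right after 'stash':
What might Maria order the curator to stash ___ near the entrance?
'stash' is word 8.

8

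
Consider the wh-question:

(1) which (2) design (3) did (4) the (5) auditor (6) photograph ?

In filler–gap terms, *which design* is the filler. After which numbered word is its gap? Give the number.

Underlying clause: The auditor did photograph which design.
'which design' is the direct object of 'photograph'. Fronting leaves a gap immediately after 'photograph':
Which design did the auditor photograph ___?
'photograph' is word 6.

6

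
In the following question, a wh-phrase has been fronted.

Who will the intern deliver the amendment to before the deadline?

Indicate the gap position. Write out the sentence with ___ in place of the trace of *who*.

Who will the intern deliver the amendment to ___ before the deadline?

Before movement: The intern will deliver the amendment to who before the deadline.
The filler 'who' is interpreted as the object of the preposition 'to' (recipient of 'deliver'). The gap is right after 'to'.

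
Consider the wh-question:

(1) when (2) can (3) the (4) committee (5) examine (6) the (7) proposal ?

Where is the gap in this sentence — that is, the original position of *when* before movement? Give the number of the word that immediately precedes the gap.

Underlying clause: The committee can examine the proposal when.
'when' functions as the temporal adjunct. Fronting leaves a gap immediately after 'proposal':
When can the committee examine the proposal ___?
'proposal' is word 7.

7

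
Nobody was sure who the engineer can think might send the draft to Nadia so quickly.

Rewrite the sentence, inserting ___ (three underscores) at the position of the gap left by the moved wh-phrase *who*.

Nobody was sure who the engineer can think ___ might send the draft to Nadia so quickly.

Pre-movement form: The engineer can think who might send the draft to Nadia so quickly.
'who' functions as the subject of the clause embedded under 'think'. The gap is right after 'think'.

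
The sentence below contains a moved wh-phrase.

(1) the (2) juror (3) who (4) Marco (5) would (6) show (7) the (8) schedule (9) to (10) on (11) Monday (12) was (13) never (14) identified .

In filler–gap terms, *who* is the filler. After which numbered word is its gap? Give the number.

9

'who' functions as the object of the preposition 'to' (recipient of 'show'). It moves to the left edge, and the trace sits right after 'to':
The juror who Marco would show the schedule to ___ on Monday was never identified.
'to' is word 9.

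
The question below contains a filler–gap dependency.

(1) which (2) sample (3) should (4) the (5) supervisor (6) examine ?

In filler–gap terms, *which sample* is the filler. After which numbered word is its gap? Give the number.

6

Underlying clause: The supervisor should examine which sample.
'which sample' is the direct object of 'examine'. Wh-movement fronts it, leaving a gap right after 'examine':
Which sample should the supervisor examine ___?
'examine' is word 6.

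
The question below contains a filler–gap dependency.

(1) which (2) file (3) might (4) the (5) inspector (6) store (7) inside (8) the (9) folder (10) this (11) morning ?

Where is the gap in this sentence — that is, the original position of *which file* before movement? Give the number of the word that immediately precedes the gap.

Before movement: The inspector might store which file inside the folder this morning.
'which file' functions as the direct object of 'store'. Fronting leaves a gap immediately after 'store':
Which file might the inspector store ___ inside the folder this morning?
'store' is word 6.

6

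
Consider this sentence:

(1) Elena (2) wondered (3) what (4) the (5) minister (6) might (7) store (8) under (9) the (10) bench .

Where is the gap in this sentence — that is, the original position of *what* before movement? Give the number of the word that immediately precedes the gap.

Pre-movement form: The minister might store what under the bench.
'what' functions as the direct object of 'store'. Fronting leaves a gap immediately after 'store':
Elena wondered what the minister might store ___ under the bench.
'store' is word 7.

7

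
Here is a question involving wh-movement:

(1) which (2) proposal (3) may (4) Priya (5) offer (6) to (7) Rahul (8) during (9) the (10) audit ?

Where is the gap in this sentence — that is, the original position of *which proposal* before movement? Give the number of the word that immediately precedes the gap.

In situ: Priya may offer which proposal to Rahul during the audit.
The filler 'which proposal' is interpreted as the direct object of 'offer'. Wh-movement fronts it, leaving a gap right after 'offer':
Which proposal may Priya offer ___ to Rahul during the audit?
'offer' is word 5.

5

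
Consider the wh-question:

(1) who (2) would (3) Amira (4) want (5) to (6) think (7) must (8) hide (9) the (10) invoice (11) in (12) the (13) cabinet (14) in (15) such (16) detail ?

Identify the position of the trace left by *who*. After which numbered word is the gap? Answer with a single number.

Before movement: Amira would want to think who must hide the invoice in the cabinet in such detail.
The filler 'who' is interpreted as the subject of the clause embedded under 'think'. It moves to the left edge, and the trace sits right after 'think':
Who would Amira want to think ___ must hide the invoice in the cabinet in such detail?
'think' is word 6.

6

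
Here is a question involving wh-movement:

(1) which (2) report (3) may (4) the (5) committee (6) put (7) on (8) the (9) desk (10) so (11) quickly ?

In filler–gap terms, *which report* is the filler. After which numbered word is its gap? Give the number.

Before movement: The committee may put which report on the desk so quickly.
'which report' functions as the direct object of 'put'. It moves to the left edge, and the trace sits right after 'put':
Which report may the committee put ___ on the desk so quickly?
'put' is word 6.

6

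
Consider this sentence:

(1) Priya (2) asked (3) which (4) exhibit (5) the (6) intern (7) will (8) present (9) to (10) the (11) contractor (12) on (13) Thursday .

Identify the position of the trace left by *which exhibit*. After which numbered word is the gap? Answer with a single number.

Pre-movement form: The intern will present which exhibit to the contractor on Thursday.
'which exhibit' functions as the direct object of 'present'. It moves to the left edge, and the trace sits right after 'present':
Priya asked which exhibit the intern will present ___ to the contractor on Thursday.
'present' is word 8.

8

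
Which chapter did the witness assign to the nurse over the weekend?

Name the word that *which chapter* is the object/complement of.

Underlying clause: The witness did assign which chapter to the nurse over the weekend.
'which chapter' is the direct object of 'assign'. Wh-movement fronts it, leaving a gap right after 'assign':
Which chapter did the witness assign ___ to the nurse over the weekend?

assign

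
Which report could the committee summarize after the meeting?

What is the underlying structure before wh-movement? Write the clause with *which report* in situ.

'which report' functions as the direct object of 'summarize'. Fronting leaves a gap immediately after 'summarize':
Which report could the committee summarize ___ after the meeting?

The committee could summarize which report after the meeting.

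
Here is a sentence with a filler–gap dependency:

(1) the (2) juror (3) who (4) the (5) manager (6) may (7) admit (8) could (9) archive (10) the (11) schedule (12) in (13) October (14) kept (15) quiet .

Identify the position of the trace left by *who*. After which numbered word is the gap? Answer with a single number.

7

'who' is the subject of the clause embedded under 'admit'. Wh-movement fronts it, leaving a gap right after 'admit':
The juror who the manager may admit ___ could archive the schedule in October kept quiet.
'admit' is word 7.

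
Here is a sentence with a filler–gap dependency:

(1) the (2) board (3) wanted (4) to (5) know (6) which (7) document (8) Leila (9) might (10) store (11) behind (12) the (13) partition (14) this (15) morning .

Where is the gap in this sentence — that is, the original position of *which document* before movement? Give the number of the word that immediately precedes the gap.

10

Before movement: Leila might store which document behind the partition this morning.
'which document' is the direct object of 'store'. Fronting leaves a gap immediately after 'store':
The board wanted to know which document Leila might store ___ behind the partition this morning.
'store' is word 10.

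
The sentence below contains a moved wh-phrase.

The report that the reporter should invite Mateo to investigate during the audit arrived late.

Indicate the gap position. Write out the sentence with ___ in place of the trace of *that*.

'that' is the direct object of 'investigate'. The gap is right after 'investigate'.

The report that the reporter should invite Mateo to investigate ___ during the audit arrived late.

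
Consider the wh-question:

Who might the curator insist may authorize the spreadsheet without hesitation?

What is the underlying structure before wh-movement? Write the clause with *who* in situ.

The curator might insist who may authorize the spreadsheet without hesitation.

'who' functions as the subject of the clause embedded under 'insist'. It moves to the left edge, and the trace sits right after 'insist':
Who might the curator insist ___ may authorize the spreadsheet without hesitation?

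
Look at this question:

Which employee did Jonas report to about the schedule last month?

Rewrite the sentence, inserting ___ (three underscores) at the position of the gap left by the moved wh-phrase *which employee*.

In situ: Jonas did report to which employee about the schedule last month.
'which employee' functions as the object of the preposition 'to'. The gap is right after 'to'.

Which employee did Jonas report to ___ about the schedule last month?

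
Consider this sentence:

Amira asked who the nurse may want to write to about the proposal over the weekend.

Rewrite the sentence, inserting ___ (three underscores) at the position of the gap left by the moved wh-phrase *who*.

Underlying clause: The nurse may want to write to who about the proposal over the weekend.
'who' is the object of the preposition 'to'. The gap is right after 'to'.

Amira asked who the nurse may want to write to ___ about the proposal over the weekend.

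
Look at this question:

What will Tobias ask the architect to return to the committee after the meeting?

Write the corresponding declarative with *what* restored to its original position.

Tobias will ask the architect to return what to the committee after the meeting.

The filler 'what' is interpreted as the direct object of 'return'. Fronting leaves a gap immediately after 'return':
What will Tobias ask the architect to return ___ to the committee after the meeting?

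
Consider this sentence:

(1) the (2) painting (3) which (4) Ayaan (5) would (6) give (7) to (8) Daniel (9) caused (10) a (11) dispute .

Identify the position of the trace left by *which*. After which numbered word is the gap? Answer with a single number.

'which' is the direct object of 'give'. It moves to the left edge, and the trace sits right after 'give':
The painting which Ayaan would give ___ to Daniel caused a dispute.
'give' is word 6.

6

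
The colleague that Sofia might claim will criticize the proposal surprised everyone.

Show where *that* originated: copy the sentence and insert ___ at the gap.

'that' is the subject of the clause embedded under 'claim'. The gap is right after 'claim'.

The colleague that Sofia might claim ___ will criticize the proposal surprised everyone.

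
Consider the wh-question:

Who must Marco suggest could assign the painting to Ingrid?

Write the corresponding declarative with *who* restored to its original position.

Marco must suggest who could assign the painting to Ingrid.

The filler 'who' is interpreted as the subject of the clause embedded under 'suggest'. Wh-movement fronts it, leaving a gap right after 'suggest':
Who must Marco suggest ___ could assign the painting to Ingrid?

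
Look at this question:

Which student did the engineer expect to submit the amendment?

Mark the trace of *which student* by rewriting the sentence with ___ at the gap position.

Which student did the engineer expect ___ to submit the amendment?

Underlying clause: The engineer did expect which student to submit the amendment.
'which student' functions as the direct object of 'expect'. The gap is right after 'expect'.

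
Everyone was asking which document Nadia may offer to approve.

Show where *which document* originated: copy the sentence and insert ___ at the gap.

Everyone was asking which document Nadia may offer to approve ___.

Underlying clause: Nadia may offer to approve which document.
'which document' is the direct object of 'approve'. The gap is right after 'approve'.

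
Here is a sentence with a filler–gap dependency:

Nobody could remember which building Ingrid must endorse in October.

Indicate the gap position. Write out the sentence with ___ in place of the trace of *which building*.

Underlying clause: Ingrid must endorse which building in October.
'which building' is the direct object of 'endorse'. The gap is right after 'endorse'.

Nobody could remember which building Ingrid must endorse ___ in October.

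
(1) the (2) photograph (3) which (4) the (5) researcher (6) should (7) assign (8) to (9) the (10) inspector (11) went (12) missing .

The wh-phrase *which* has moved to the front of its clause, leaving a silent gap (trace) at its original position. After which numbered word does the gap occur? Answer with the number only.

7

The filler 'which' is interpreted as the direct object of 'assign'. Wh-movement fronts it, leaving a gap right after 'assign':
The photograph which the researcher should assign ___ to the inspector went missing.
'assign' is word 7.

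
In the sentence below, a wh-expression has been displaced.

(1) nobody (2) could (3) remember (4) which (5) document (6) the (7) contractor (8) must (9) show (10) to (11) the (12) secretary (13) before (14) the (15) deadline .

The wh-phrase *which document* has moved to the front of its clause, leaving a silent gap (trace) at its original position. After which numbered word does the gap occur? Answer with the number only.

9

Pre-movement form: The contractor must show which document to the secretary before the deadline.
'which document' functions as the direct object of 'show'. Fronting leaves a gap immediately after 'show':
Nobody could remember which document the contractor must show ___ to the secretary before the deadline.
'show' is word 9.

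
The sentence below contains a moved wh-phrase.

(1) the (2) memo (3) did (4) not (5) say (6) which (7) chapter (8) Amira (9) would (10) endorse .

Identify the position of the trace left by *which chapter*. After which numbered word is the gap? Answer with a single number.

10

Before movement: Amira would endorse which chapter.
'which chapter' is the direct object of 'endorse'. Wh-movement fronts it, leaving a gap right after 'endorse':
The memo did not say which chapter Amira would endorse ___.
'endorse' is word 10.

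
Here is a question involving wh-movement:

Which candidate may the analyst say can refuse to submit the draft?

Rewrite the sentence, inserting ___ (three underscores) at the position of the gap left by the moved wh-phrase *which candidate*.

Underlying clause: The analyst may say which candidate can refuse to submit the draft.
The filler 'which candidate' is interpreted as the subject of the clause embedded under 'say'. The gap is right after 'say'.

Which candidate may the analyst say ___ can refuse to submit the draft?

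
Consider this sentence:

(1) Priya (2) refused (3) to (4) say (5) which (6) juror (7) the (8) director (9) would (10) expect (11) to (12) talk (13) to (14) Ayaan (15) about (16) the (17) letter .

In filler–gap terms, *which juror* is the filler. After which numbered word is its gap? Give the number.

10

Before movement: The director would expect which juror to talk to Ayaan about the letter.
'which juror' is the direct object of 'expect'. It moves to the left edge, and the trace sits right after 'expect':
Priya refused to say which juror the director would expect ___ to talk to Ayaan about the letter.
'expect' is word 10.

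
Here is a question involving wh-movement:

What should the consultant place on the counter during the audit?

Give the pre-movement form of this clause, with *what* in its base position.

The consultant should place what on the counter during the audit.

The filler 'what' is interpreted as the direct object of 'place'. Wh-movement fronts it, leaving a gap right after 'place':
What should the consultant place ___ on the counter during the audit?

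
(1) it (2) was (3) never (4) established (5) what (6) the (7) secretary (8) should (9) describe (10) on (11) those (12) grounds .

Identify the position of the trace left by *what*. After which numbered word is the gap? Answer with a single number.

Before movement: The secretary should describe what on those grounds.
'what' functions as the direct object of 'describe'. Fronting leaves a gap immediately after 'describe':
It was never established what the secretary should describe ___ on those grounds.
'describe' is word 9.

9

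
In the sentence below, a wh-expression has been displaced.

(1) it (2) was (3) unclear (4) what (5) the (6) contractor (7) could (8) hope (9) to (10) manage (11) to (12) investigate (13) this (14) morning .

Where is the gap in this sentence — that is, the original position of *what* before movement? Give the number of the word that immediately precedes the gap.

Pre-movement form: The contractor could hope to manage to investigate what this morning.
'what' functions as the direct object of 'investigate'. Fronting leaves a gap immediately after 'investigate':
It was unclear what the contractor could hope to manage to investigate ___ this morning.
'investigate' is word 12.

12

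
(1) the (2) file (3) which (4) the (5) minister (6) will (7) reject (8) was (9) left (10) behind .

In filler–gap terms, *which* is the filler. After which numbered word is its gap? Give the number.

'which' functions as the direct object of 'reject'. It moves to the left edge, and the trace sits right after 'reject':
The file which the minister will reject ___ was left behind.
'reject' is word 7.

7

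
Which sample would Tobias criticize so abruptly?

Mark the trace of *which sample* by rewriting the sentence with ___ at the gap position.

Which sample would Tobias criticize ___ so abruptly?

Before movement: Tobias would criticize which sample so abruptly.
'which sample' is the direct object of 'criticize'. The gap is right after 'criticize'.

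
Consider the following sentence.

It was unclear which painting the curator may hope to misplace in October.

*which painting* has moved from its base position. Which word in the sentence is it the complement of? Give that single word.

Underlying clause: The curator may hope to misplace which painting in October.
The filler 'which painting' is interpreted as the direct object of 'misplace'. It moves to the left edge, and the trace sits right after 'misplace':
It was unclear which painting the curator may hope to misplace ___ in October.

misplace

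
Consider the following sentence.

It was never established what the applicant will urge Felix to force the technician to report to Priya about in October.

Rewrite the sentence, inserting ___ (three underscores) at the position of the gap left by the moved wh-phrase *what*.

It was never established what the applicant will urge Felix to force the technician to report to Priya about ___ in October.

Before movement: The applicant will urge Felix to force the technician to report to Priya about what in October.
The filler 'what' is interpreted as the object of the preposition 'about'. The gap is right after 'about'.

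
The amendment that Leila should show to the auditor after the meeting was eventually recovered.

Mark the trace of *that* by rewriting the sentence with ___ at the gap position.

The amendment that Leila should show ___ to the auditor after the meeting was eventually recovered.

'that' is the direct object of 'show'. The gap is right after 'show'.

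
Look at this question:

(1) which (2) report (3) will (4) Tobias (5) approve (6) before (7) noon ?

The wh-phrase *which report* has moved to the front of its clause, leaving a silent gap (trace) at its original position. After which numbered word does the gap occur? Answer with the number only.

Underlying clause: Tobias will approve which report before noon.
'which report' functions as the direct object of 'approve'. Fronting leaves a gap immediately after 'approve':
Which report will Tobias approve ___ before noon?
'approve' is word 5.

5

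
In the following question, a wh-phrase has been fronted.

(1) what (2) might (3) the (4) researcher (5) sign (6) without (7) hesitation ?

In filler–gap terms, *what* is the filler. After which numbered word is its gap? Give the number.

5

Before movement: The researcher might sign what without hesitation.
'what' functions as the direct object of 'sign'. It moves to the left edge, and the trace sits right after 'sign':
What might the researcher sign ___ without hesitation?
'sign' is word 5.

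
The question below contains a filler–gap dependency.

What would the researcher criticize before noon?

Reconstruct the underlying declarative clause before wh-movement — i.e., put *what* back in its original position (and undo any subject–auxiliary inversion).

'what' is the direct object of 'criticize'. It moves to the left edge, and the trace sits right after 'criticize':
What would the researcher criticize ___ before noon?

The researcher would criticize what before noon.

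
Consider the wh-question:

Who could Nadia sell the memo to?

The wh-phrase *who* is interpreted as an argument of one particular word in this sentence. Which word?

In situ: Nadia could sell the memo to who.
'who' functions as the object of the preposition 'to' (recipient of 'sell'). Wh-movement fronts it, leaving a gap right after 'to':
Who could Nadia sell the memo to ___?

to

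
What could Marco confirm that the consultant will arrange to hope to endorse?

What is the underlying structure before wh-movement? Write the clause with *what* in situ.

Marco could confirm that the consultant will arrange to hope to endorse what.

'what' functions as the direct object of 'endorse'. It moves to the left edge, and the trace sits right after 'endorse':
What could Marco confirm that the consultant will arrange to hope to endorse ___?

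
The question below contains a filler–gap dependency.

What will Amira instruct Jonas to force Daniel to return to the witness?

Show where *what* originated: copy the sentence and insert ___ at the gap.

What will Amira instruct Jonas to force Daniel to return ___ to the witness?

Before movement: Amira will instruct Jonas to force Daniel to return what to the witness.
'what' functions as the direct object of 'return'. The gap is right after 'return'.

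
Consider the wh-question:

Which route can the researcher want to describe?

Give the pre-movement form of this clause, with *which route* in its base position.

The filler 'which route' is interpreted as the direct object of 'describe'. Fronting leaves a gap immediately after 'describe':
Which route can the researcher want to describe ___?

The researcher can want to describe which route.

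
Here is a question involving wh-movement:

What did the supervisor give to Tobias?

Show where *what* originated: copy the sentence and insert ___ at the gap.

What did the supervisor give ___ to Tobias?

Before movement: The supervisor did give what to Tobias.
The filler 'what' is interpreted as the direct object of 'give'. The gap is right after 'give'.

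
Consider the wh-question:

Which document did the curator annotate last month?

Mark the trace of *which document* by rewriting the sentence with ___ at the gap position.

Which document did the curator annotate ___ last month?

In situ: The curator did annotate which document last month.
The filler 'which document' is interpreted as the direct object of 'annotate'. The gap is right after 'annotate'.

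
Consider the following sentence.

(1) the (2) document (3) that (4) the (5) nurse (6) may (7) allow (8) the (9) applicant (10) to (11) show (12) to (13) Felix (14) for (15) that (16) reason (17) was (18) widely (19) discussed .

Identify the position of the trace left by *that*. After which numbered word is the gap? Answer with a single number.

'that' is the direct object of 'show'. It moves to the left edge, and the trace sits right after 'show':
The document that the nurse may allow the applicant to show ___ to Felix for that reason was widely discussed.
'show' is word 11.

11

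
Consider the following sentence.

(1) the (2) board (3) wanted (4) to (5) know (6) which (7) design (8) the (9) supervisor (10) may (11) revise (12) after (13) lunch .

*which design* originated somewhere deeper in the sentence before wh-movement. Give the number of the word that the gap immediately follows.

In situ: The supervisor may revise which design after lunch.
'which design' is the direct object of 'revise'. It moves to the left edge, and the trace sits right after 'revise':
The board wanted to know which design the supervisor may revise ___ after lunch.
'revise' is word 11.

11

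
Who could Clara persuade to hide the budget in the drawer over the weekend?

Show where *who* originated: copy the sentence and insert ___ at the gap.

Before movement: Clara could persuade who to hide the budget in the drawer over the weekend.
'who' functions as the direct object of 'persuade'. The gap is right after 'persuade'.

Who could Clara persuade ___ to hide the budget in the drawer over the weekend?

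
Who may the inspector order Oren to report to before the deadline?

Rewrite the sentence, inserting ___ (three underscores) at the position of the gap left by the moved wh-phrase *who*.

Who may the inspector order Oren to report to ___ before the deadline?

Pre-movement form: The inspector may order Oren to report to who before the deadline.
'who' is the object of the preposition 'to'. The gap is right after 'to'.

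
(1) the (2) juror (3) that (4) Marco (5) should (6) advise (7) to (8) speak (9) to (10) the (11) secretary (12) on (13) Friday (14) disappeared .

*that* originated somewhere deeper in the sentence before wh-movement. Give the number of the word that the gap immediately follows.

6

'that' is the direct object of 'advise'. It moves to the left edge, and the trace sits right after 'advise':
The juror that Marco should advise ___ to speak to the secretary on Friday disappeared.
'advise' is word 6.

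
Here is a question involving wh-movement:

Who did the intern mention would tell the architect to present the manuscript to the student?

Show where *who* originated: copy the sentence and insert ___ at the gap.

Who did the intern mention ___ would tell the architect to present the manuscript to the student?

Pre-movement form: The intern did mention who would tell the architect to present the manuscript to the student.
'who' is the subject of the clause embedded under 'mention'. The gap is right after 'mention'.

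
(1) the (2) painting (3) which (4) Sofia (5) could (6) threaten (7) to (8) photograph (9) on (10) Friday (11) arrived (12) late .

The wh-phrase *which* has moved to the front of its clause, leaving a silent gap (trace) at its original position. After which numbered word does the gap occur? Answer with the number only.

'which' is the direct object of 'photograph'. Wh-movement fronts it, leaving a gap right after 'photograph':
The painting which Sofia could threaten to photograph ___ on Friday arrived late.
'photograph' is word 8.

8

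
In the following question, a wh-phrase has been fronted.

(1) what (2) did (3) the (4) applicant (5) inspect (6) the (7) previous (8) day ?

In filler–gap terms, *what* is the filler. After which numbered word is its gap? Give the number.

5

Underlying clause: The applicant did inspect what the previous day.
'what' functions as the direct object of 'inspect'. Wh-movement fronts it, leaving a gap right after 'inspect':
What did the applicant inspect ___ the previous day?
'inspect' is word 5.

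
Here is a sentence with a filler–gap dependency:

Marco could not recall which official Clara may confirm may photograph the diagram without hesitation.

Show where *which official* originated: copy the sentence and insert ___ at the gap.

Pre-movement form: Clara may confirm which official may photograph the diagram without hesitation.
The filler 'which official' is interpreted as the subject of the clause embedded under 'confirm'. The gap is right after 'confirm'.

Marco could not recall which official Clara may confirm ___ may photograph the diagram without hesitation.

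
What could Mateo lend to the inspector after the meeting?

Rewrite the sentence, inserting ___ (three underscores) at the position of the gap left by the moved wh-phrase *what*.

In situ: Mateo could lend what to the inspector after the meeting.
'what' is the direct object of 'lend'. The gap is right after 'lend'.

What could Mateo lend ___ to the inspector after the meeting?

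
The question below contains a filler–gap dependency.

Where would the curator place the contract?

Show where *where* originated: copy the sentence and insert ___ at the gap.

Before movement: The curator would place the contract where.
'where' is the locative complement of 'place'. The gap is right after 'contract'.

Where would the curator place the contract ___?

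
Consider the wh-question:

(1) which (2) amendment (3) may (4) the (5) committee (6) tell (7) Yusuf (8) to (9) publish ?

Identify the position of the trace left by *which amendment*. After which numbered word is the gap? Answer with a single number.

9

In situ: The committee may tell Yusuf to publish which amendment.
'which amendment' is the direct object of 'publish'. Fronting leaves a gap immediately after 'publish':
Which amendment may the committee tell Yusuf to publish ___?
'publish' is word 9.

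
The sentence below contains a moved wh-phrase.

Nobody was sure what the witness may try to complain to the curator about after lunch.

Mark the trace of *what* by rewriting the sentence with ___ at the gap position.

Nobody was sure what the witness may try to complain to the curator about ___ after lunch.

Before movement: The witness may try to complain to the curator about what after lunch.
The filler 'what' is interpreted as the object of the preposition 'about'. The gap is right after 'about'.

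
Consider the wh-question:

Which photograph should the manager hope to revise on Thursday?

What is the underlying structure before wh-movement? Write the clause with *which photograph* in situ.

'which photograph' functions as the direct object of 'revise'. It moves to the left edge, and the trace sits right after 'revise':
Which photograph should the manager hope to revise ___ on Thursday?

The manager should hope to revise which photograph on Thursday.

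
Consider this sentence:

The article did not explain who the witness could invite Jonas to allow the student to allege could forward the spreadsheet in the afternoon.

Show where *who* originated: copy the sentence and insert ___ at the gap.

The article did not explain who the witness could invite Jonas to allow the student to allege ___ could forward the spreadsheet in the afternoon.

Before movement: The witness could invite Jonas to allow the student to allege who could forward the spreadsheet in the afternoon.
'who' is the subject of the clause embedded under 'allege'. The gap is right after 'allege'.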